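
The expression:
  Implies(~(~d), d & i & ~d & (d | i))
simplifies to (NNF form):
~d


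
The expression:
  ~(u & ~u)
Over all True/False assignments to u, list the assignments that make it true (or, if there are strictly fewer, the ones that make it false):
is always true.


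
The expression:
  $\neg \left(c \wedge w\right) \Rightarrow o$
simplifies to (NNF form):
$o \vee \left(c \wedge w\right)$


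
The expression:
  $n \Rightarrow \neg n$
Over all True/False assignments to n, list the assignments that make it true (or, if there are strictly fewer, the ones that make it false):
is true only for:
  n=False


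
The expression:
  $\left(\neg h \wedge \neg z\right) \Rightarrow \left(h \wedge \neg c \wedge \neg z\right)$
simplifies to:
$h \vee z$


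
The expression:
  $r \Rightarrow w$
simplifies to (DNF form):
$w \vee \neg r$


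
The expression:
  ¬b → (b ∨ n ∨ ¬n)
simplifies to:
True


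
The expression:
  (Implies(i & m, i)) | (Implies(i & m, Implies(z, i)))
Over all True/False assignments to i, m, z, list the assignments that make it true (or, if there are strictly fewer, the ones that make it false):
is always true.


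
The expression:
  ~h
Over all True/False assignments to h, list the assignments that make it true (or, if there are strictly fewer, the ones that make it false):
is true only for:
  h=False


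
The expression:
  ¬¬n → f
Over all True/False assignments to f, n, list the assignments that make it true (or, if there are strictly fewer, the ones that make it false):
is false only for:
  f=False, n=True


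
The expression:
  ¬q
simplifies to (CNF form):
¬q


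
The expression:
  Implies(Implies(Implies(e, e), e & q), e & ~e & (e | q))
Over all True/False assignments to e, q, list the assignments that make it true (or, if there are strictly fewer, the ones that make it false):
is false only for:
  e=True, q=True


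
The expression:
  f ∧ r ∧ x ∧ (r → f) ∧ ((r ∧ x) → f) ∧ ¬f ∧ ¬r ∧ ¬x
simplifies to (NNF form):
False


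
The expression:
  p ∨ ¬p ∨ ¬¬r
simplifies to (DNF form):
True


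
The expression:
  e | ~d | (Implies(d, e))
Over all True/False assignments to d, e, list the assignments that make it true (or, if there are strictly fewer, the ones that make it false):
is false only for:
  d=True, e=False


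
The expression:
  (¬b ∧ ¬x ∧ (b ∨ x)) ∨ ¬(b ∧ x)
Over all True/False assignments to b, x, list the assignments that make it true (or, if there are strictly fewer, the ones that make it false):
is false only for:
  b=True, x=True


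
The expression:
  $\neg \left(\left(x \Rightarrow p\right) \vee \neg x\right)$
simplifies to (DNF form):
$x \wedge \neg p$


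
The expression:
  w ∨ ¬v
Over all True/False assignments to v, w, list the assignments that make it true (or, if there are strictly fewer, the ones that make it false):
is false only for:
  v=True, w=False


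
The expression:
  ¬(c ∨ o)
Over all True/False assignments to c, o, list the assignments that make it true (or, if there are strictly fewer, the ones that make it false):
is true only for:
  c=False, o=False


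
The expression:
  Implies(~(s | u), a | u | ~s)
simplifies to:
True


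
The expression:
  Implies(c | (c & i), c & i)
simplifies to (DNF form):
i | ~c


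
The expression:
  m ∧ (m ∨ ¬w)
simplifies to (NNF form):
m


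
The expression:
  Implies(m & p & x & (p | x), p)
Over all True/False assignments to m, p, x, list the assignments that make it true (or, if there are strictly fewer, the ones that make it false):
is always true.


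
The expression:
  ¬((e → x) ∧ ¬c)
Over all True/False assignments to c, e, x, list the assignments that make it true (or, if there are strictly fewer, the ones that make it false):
is false only for:
  c=False, e=False, x=False;
  c=False, e=False, x=True;
  c=False, e=True, x=True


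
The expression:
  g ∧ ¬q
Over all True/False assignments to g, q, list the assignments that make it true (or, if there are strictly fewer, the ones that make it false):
is true only for:
  g=True, q=False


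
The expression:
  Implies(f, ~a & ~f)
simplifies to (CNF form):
~f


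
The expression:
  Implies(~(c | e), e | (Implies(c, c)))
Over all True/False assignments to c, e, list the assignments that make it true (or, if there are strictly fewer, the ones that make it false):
is always true.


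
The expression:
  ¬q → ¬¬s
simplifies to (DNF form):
q ∨ s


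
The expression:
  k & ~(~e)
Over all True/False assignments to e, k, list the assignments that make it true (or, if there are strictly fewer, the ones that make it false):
is true only for:
  e=True, k=True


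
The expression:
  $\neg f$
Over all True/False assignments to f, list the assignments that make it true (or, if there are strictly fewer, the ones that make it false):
is true only for:
  f=False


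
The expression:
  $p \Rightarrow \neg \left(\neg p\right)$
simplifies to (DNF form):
$\text{True}$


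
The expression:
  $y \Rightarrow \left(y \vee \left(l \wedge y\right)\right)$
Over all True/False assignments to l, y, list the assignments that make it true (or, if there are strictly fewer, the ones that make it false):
is always true.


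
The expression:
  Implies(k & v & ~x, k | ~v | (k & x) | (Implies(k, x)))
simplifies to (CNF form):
True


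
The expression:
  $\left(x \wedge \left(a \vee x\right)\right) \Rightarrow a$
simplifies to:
$a \vee \neg x$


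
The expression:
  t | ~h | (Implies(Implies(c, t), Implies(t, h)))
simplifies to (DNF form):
True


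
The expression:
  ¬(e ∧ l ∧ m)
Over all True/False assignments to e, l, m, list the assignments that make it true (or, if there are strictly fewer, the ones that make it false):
is false only for:
  e=True, l=True, m=True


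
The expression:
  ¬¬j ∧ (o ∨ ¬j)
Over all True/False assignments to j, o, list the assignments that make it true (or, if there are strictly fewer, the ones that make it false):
is true only for:
  j=True, o=True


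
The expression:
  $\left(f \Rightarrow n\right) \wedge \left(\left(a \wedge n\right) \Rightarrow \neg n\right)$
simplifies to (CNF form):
$\left(n \vee \neg f\right) \wedge \left(\neg a \vee \neg n\right)$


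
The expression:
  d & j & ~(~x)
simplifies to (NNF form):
d & j & x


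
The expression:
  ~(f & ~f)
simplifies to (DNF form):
True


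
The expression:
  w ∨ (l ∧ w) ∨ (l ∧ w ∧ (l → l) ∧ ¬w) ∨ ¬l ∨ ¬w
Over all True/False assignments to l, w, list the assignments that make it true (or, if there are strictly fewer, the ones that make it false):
is always true.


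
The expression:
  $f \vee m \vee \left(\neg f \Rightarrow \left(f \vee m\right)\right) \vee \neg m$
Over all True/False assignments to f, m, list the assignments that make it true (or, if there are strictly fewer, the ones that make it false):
is always true.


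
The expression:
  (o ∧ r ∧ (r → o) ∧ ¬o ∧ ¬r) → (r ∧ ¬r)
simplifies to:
True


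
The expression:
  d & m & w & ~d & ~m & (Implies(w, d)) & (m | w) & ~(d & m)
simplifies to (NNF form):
False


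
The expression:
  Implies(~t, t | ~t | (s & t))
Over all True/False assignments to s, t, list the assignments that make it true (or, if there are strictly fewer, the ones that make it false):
is always true.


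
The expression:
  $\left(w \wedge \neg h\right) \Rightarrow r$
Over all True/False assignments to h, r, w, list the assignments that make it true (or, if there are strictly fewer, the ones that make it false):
is false only for:
  h=False, r=False, w=True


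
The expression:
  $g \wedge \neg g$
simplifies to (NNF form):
$\text{False}$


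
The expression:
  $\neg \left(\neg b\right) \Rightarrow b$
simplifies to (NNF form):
$\text{True}$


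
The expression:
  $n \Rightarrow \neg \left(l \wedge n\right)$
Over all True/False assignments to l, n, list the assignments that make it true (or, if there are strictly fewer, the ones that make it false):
is false only for:
  l=True, n=True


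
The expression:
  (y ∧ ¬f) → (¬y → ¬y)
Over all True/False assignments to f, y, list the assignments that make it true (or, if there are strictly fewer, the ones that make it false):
is always true.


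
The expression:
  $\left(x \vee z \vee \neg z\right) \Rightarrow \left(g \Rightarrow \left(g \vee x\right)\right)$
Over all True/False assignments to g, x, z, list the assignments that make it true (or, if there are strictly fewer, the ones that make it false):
is always true.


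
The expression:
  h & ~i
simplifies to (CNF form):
h & ~i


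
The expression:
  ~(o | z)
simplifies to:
~o & ~z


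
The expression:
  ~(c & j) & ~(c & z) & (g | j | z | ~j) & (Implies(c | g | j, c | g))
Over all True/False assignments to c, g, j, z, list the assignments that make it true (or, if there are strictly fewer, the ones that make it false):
is true only for:
  c=False, g=False, j=False, z=False;
  c=False, g=False, j=False, z=True;
  c=False, g=True, j=False, z=False;
  c=False, g=True, j=False, z=True;
  c=False, g=True, j=True, z=False;
  c=False, g=True, j=True, z=True;
  c=True, g=False, j=False, z=False;
  c=True, g=True, j=False, z=False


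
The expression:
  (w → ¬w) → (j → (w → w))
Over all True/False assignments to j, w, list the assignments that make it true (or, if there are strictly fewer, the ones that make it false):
is always true.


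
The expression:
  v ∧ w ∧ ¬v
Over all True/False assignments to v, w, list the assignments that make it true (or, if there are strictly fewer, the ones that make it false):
is never true.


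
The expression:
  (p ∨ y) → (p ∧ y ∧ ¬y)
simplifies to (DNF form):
¬p ∧ ¬y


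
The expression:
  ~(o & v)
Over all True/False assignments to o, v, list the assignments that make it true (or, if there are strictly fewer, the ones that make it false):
is false only for:
  o=True, v=True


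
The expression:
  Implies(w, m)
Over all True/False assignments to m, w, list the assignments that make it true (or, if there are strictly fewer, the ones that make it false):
is false only for:
  m=False, w=True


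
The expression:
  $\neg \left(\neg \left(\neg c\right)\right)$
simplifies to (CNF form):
$\neg c$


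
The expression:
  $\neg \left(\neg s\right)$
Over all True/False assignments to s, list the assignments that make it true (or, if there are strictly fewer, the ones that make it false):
is true only for:
  s=True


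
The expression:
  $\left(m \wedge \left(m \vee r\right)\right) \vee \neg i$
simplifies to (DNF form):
$m \vee \neg i$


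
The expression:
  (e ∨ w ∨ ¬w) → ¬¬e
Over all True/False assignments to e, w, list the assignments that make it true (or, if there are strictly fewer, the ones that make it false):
is true only for:
  e=True, w=False;
  e=True, w=True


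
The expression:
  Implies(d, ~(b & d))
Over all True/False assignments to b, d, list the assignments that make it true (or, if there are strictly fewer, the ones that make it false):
is false only for:
  b=True, d=True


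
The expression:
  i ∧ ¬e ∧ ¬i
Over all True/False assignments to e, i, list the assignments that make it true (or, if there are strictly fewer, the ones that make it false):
is never true.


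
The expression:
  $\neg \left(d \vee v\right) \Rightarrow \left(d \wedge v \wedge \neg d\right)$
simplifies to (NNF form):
$d \vee v$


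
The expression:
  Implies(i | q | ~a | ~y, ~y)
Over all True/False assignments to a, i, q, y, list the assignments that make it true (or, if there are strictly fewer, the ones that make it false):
is false only for:
  a=False, i=False, q=False, y=True;
  a=False, i=False, q=True, y=True;
  a=False, i=True, q=False, y=True;
  a=False, i=True, q=True, y=True;
  a=True, i=False, q=True, y=True;
  a=True, i=True, q=False, y=True;
  a=True, i=True, q=True, y=True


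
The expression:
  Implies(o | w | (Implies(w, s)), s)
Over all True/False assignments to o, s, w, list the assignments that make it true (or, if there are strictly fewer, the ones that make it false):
is true only for:
  o=False, s=True, w=False;
  o=False, s=True, w=True;
  o=True, s=True, w=False;
  o=True, s=True, w=True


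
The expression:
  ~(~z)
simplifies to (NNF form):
z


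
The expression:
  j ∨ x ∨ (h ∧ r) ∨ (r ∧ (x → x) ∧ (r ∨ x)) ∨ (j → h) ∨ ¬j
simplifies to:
True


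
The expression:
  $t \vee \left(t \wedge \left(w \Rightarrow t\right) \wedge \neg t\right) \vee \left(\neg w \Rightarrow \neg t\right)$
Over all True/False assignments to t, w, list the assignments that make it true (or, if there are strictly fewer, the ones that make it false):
is always true.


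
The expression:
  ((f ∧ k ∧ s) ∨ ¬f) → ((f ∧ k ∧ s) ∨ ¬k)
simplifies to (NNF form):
f ∨ ¬k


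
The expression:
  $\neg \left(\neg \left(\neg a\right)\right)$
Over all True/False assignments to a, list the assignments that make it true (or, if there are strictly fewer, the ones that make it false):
is true only for:
  a=False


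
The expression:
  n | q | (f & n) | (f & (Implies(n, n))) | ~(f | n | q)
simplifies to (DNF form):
True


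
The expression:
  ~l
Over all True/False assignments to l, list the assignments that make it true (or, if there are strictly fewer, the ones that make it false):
is true only for:
  l=False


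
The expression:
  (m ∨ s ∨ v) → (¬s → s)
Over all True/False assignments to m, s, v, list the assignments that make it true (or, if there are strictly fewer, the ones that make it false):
is false only for:
  m=False, s=False, v=True;
  m=True, s=False, v=False;
  m=True, s=False, v=True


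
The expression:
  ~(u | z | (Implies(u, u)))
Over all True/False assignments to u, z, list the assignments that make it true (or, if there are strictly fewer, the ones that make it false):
is never true.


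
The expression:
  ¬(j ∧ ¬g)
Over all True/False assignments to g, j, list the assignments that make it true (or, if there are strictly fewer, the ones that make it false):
is false only for:
  g=False, j=True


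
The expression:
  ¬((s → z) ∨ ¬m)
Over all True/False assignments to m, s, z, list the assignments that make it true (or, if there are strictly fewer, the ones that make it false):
is true only for:
  m=True, s=True, z=False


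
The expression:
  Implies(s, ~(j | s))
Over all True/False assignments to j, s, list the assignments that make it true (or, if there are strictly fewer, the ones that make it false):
is true only for:
  j=False, s=False;
  j=True, s=False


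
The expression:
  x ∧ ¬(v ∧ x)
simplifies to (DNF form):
x ∧ ¬v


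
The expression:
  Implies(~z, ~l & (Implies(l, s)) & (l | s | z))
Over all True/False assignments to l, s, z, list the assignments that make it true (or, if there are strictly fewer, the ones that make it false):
is false only for:
  l=False, s=False, z=False;
  l=True, s=False, z=False;
  l=True, s=True, z=False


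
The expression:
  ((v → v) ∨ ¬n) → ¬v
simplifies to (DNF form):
¬v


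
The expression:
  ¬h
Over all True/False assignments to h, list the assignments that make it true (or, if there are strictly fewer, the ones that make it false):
is true only for:
  h=False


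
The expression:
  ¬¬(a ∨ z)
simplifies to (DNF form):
a ∨ z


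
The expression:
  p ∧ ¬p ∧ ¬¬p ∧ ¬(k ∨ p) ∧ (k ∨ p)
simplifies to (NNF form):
False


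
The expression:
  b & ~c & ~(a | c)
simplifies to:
b & ~a & ~c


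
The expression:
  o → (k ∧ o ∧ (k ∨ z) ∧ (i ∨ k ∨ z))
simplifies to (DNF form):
k ∨ ¬o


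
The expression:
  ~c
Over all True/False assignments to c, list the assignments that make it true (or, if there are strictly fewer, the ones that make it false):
is true only for:
  c=False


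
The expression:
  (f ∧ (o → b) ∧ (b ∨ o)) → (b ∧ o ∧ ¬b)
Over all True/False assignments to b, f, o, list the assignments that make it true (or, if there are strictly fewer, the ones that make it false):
is false only for:
  b=True, f=True, o=False;
  b=True, f=True, o=True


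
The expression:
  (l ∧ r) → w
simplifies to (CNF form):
w ∨ ¬l ∨ ¬r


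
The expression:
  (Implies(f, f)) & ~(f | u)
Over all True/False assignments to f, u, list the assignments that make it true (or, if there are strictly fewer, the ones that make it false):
is true only for:
  f=False, u=False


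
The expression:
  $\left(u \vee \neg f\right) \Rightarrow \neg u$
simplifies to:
$\neg u$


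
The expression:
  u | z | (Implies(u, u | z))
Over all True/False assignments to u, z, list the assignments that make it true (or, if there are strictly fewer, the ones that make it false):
is always true.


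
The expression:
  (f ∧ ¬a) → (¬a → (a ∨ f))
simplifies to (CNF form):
True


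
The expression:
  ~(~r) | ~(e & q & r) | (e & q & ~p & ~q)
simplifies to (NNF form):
True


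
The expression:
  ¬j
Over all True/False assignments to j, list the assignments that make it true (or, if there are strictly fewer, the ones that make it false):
is true only for:
  j=False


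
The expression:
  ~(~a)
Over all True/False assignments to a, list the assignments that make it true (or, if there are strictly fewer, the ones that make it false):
is true only for:
  a=True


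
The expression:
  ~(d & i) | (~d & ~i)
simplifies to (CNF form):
~d | ~i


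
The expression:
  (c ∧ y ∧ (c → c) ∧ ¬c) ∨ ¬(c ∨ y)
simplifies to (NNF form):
¬c ∧ ¬y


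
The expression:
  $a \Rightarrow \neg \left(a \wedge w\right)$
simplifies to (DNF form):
$\neg a \vee \neg w$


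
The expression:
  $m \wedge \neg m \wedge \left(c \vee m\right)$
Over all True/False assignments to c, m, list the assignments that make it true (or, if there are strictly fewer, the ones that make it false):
is never true.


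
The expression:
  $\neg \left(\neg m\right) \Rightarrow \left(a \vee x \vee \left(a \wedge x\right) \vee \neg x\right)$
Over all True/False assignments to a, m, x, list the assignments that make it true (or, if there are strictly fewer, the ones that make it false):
is always true.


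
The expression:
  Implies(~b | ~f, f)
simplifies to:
f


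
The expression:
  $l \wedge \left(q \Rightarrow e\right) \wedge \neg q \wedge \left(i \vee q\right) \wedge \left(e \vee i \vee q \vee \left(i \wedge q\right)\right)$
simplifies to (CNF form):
$i \wedge l \wedge \neg q$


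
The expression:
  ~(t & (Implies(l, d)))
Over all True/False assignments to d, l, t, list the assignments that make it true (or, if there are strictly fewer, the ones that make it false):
is false only for:
  d=False, l=False, t=True;
  d=True, l=False, t=True;
  d=True, l=True, t=True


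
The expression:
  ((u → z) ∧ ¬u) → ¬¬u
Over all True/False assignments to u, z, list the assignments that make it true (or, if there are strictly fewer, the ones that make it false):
is true only for:
  u=True, z=False;
  u=True, z=True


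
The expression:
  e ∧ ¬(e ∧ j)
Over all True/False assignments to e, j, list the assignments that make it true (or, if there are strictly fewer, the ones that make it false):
is true only for:
  e=True, j=False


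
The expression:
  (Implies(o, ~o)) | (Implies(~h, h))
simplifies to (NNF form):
h | ~o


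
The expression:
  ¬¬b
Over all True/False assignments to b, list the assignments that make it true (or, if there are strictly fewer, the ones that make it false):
is true only for:
  b=True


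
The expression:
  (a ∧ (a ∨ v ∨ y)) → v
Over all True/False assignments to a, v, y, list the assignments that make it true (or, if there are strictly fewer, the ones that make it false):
is false only for:
  a=True, v=False, y=False;
  a=True, v=False, y=True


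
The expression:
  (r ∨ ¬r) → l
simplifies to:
l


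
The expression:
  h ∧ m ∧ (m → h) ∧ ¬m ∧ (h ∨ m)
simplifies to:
False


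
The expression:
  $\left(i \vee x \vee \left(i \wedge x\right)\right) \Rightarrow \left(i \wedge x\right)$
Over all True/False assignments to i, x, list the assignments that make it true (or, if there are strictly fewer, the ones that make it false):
is true only for:
  i=False, x=False;
  i=True, x=True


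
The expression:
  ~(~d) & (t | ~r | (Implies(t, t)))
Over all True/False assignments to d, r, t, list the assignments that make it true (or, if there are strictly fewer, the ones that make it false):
is true only for:
  d=True, r=False, t=False;
  d=True, r=False, t=True;
  d=True, r=True, t=False;
  d=True, r=True, t=True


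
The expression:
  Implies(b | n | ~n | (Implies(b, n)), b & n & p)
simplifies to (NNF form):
b & n & p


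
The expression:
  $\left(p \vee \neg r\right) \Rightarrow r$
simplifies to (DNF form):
$r$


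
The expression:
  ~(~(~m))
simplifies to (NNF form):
~m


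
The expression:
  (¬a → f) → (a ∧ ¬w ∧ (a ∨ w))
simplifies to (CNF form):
(a ∨ ¬f) ∧ (¬a ∨ ¬w)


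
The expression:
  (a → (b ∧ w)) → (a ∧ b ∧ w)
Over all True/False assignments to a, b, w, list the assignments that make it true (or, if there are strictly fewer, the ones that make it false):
is true only for:
  a=True, b=False, w=False;
  a=True, b=False, w=True;
  a=True, b=True, w=False;
  a=True, b=True, w=True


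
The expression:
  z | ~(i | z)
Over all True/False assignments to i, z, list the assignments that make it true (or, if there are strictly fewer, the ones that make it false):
is false only for:
  i=True, z=False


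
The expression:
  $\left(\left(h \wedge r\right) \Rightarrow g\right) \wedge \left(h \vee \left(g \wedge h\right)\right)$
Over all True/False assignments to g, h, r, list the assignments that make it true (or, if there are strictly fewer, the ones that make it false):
is true only for:
  g=False, h=True, r=False;
  g=True, h=True, r=False;
  g=True, h=True, r=True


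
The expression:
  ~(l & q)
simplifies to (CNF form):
~l | ~q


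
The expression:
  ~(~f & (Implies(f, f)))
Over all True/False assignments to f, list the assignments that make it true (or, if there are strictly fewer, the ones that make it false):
is true only for:
  f=True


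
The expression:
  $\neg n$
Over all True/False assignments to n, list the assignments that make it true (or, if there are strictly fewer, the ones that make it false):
is true only for:
  n=False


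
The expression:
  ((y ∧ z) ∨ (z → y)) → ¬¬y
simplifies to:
y ∨ z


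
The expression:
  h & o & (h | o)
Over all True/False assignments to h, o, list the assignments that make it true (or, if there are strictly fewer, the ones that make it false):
is true only for:
  h=True, o=True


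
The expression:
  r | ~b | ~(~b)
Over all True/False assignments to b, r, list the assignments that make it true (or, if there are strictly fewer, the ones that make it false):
is always true.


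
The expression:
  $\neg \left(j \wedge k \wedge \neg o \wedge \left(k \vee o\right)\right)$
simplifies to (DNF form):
$o \vee \neg j \vee \neg k$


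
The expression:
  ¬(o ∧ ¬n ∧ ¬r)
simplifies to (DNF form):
n ∨ r ∨ ¬o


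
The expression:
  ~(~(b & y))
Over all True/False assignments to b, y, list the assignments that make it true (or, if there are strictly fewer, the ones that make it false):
is true only for:
  b=True, y=True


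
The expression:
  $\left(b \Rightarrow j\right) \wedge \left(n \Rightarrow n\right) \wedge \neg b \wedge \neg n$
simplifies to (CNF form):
$\neg b \wedge \neg n$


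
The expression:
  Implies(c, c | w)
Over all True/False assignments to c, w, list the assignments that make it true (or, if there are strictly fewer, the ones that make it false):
is always true.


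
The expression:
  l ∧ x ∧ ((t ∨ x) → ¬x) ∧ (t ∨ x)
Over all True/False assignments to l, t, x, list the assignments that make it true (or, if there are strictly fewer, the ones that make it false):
is never true.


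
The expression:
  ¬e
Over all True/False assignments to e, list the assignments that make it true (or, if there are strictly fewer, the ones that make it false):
is true only for:
  e=False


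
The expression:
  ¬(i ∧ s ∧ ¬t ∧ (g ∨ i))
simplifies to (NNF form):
t ∨ ¬i ∨ ¬s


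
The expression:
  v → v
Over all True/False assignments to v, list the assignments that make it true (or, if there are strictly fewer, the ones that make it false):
is always true.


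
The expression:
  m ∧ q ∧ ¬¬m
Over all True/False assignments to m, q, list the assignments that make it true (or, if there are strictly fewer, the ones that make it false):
is true only for:
  m=True, q=True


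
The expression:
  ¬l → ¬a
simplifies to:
l ∨ ¬a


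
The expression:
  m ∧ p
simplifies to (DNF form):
m ∧ p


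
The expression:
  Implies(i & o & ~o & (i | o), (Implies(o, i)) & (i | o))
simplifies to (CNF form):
True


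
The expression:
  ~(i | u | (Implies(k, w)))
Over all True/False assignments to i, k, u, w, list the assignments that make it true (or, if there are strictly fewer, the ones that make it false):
is true only for:
  i=False, k=True, u=False, w=False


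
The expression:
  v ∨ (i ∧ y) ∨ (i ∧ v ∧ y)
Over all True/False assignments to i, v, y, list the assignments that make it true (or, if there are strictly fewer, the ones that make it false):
is false only for:
  i=False, v=False, y=False;
  i=False, v=False, y=True;
  i=True, v=False, y=False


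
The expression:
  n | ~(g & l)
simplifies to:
n | ~g | ~l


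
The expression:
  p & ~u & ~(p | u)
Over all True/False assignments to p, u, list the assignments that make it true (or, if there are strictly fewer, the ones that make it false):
is never true.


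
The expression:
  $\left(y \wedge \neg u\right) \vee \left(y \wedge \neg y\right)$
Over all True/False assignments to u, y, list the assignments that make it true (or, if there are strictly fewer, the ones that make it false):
is true only for:
  u=False, y=True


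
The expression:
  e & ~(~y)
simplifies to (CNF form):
e & y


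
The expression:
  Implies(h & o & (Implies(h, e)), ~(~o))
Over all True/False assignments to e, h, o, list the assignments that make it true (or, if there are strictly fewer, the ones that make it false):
is always true.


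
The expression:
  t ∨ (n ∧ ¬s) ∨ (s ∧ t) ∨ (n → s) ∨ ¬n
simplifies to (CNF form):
True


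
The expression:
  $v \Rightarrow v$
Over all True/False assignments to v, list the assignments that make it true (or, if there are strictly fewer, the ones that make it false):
is always true.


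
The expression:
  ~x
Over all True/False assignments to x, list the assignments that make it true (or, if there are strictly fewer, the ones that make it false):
is true only for:
  x=False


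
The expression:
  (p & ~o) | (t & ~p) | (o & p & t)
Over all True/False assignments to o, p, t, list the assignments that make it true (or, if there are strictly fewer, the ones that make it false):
is false only for:
  o=False, p=False, t=False;
  o=True, p=False, t=False;
  o=True, p=True, t=False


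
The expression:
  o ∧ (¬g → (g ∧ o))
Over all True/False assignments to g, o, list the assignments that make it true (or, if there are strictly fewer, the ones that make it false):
is true only for:
  g=True, o=True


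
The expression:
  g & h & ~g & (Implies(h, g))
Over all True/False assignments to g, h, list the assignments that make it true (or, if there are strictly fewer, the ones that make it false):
is never true.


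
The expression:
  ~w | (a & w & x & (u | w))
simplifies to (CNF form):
(a | ~w) & (x | ~w)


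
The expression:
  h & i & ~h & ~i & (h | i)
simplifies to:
False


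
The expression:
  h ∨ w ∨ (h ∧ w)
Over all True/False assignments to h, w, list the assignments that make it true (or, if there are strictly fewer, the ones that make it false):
is false only for:
  h=False, w=False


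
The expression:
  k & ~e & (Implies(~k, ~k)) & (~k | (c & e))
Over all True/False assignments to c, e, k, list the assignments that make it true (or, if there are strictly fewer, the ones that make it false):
is never true.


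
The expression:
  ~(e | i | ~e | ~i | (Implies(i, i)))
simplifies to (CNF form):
False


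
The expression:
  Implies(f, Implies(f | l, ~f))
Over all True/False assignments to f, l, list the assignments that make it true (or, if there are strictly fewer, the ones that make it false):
is true only for:
  f=False, l=False;
  f=False, l=True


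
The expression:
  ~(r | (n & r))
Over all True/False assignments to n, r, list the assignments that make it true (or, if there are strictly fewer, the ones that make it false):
is true only for:
  n=False, r=False;
  n=True, r=False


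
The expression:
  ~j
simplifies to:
~j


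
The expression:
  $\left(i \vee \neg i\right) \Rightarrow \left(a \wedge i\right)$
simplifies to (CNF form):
$a \wedge i$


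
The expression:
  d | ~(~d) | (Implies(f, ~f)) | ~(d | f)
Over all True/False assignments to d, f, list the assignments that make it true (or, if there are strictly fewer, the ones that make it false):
is false only for:
  d=False, f=True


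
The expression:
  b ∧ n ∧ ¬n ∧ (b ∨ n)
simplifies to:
False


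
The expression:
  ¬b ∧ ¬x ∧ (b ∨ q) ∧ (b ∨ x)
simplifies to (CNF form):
False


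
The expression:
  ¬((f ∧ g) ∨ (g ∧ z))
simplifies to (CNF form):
(¬f ∨ ¬g) ∧ (¬g ∨ ¬z)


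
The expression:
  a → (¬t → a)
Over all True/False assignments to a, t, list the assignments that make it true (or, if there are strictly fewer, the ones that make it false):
is always true.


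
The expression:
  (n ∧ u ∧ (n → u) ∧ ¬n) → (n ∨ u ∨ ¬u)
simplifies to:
True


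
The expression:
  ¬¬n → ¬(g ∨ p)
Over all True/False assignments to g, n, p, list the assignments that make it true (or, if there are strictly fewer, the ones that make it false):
is false only for:
  g=False, n=True, p=True;
  g=True, n=True, p=False;
  g=True, n=True, p=True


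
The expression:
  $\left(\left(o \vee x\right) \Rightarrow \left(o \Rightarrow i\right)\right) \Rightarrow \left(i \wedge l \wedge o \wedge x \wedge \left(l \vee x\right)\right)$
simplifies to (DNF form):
$\left(o \wedge \neg i\right) \vee \left(l \wedge o \wedge x\right)$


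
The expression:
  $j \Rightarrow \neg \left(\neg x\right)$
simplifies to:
$x \vee \neg j$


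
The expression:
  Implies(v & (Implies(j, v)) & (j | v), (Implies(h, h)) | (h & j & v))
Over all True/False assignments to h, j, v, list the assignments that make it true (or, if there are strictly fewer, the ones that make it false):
is always true.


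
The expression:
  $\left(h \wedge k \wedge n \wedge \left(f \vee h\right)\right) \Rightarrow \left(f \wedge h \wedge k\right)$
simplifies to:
$f \vee \neg h \vee \neg k \vee \neg n$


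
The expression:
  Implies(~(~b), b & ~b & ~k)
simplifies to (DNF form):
~b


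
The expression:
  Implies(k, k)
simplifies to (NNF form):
True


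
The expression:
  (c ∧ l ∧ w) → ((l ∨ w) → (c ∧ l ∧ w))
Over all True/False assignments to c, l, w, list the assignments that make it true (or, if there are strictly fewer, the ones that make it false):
is always true.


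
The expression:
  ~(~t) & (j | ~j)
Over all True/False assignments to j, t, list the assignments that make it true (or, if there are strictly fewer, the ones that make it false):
is true only for:
  j=False, t=True;
  j=True, t=True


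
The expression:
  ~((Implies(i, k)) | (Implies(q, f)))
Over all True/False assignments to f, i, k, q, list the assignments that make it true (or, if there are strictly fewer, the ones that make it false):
is true only for:
  f=False, i=True, k=False, q=True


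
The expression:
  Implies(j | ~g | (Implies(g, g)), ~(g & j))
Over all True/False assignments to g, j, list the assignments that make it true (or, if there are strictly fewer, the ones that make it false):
is false only for:
  g=True, j=True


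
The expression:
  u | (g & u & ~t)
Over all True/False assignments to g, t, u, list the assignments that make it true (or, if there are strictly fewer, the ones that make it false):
is true only for:
  g=False, t=False, u=True;
  g=False, t=True, u=True;
  g=True, t=False, u=True;
  g=True, t=True, u=True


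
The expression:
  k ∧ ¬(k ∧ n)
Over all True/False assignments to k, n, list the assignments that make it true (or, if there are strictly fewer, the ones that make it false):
is true only for:
  k=True, n=False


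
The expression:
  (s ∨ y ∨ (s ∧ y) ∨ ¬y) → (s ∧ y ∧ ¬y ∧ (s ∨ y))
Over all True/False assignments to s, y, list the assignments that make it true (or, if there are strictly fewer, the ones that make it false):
is never true.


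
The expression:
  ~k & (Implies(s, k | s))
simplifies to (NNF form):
~k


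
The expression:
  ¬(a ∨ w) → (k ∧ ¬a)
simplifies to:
a ∨ k ∨ w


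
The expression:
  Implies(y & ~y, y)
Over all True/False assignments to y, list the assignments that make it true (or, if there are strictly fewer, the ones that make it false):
is always true.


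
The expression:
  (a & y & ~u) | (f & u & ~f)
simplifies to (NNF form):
a & y & ~u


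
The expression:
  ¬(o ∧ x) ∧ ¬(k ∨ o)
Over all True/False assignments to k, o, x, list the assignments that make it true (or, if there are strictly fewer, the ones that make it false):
is true only for:
  k=False, o=False, x=False;
  k=False, o=False, x=True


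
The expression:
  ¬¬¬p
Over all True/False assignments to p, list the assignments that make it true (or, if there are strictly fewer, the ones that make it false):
is true only for:
  p=False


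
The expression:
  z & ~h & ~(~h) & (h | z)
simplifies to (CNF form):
False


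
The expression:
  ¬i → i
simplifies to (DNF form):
i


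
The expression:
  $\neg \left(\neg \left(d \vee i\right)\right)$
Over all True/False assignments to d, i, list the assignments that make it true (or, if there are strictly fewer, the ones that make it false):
is false only for:
  d=False, i=False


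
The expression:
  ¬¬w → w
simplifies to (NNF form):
True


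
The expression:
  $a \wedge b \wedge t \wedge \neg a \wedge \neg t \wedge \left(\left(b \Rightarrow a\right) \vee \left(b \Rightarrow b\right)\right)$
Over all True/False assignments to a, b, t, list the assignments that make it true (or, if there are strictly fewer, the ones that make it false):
is never true.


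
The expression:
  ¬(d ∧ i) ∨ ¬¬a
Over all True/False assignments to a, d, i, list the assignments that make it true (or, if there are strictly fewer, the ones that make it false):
is false only for:
  a=False, d=True, i=True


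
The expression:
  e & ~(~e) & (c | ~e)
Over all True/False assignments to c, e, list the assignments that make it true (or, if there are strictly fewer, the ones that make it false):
is true only for:
  c=True, e=True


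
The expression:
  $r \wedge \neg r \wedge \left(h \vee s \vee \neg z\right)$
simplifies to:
$\text{False}$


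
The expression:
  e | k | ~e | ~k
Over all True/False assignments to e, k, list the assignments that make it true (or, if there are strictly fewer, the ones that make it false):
is always true.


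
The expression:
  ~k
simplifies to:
~k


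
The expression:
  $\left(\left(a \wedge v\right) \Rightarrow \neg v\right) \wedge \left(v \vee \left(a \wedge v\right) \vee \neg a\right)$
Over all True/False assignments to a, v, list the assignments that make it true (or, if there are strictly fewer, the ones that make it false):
is true only for:
  a=False, v=False;
  a=False, v=True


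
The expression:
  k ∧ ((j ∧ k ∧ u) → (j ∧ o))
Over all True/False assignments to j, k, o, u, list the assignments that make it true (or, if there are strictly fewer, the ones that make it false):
is true only for:
  j=False, k=True, o=False, u=False;
  j=False, k=True, o=False, u=True;
  j=False, k=True, o=True, u=False;
  j=False, k=True, o=True, u=True;
  j=True, k=True, o=False, u=False;
  j=True, k=True, o=True, u=False;
  j=True, k=True, o=True, u=True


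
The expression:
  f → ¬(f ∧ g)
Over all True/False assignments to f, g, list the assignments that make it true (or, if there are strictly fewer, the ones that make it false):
is false only for:
  f=True, g=True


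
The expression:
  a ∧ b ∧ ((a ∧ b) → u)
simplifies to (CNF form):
a ∧ b ∧ u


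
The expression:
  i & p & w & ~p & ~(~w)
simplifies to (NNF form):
False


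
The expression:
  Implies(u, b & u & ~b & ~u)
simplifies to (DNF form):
~u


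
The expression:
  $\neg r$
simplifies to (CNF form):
$\neg r$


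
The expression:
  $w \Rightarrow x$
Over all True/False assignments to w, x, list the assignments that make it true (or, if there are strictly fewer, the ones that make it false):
is false only for:
  w=True, x=False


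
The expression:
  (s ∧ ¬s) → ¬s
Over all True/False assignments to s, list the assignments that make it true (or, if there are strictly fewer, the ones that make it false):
is always true.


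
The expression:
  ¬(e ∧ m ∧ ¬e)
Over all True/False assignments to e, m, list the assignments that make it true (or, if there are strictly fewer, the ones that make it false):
is always true.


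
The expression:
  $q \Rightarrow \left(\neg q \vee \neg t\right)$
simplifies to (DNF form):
$\neg q \vee \neg t$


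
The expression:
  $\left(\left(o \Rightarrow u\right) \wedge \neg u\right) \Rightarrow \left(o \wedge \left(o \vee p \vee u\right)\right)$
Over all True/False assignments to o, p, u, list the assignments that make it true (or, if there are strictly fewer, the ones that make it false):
is false only for:
  o=False, p=False, u=False;
  o=False, p=True, u=False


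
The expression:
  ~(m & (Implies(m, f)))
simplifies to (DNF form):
~f | ~m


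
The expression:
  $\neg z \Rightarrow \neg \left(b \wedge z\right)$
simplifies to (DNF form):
$\text{True}$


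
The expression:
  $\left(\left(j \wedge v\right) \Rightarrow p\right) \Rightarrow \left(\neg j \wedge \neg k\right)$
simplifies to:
$\left(\neg j \wedge \neg k\right) \vee \left(j \wedge v \wedge \neg p\right)$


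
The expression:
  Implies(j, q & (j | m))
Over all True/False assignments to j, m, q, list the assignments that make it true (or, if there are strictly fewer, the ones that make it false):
is false only for:
  j=True, m=False, q=False;
  j=True, m=True, q=False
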